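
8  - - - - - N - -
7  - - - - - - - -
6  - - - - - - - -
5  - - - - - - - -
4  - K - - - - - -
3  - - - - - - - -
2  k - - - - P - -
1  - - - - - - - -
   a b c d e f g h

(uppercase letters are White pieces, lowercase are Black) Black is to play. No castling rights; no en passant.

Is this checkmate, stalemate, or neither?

Black to move; black king on a2.
In check: no.
Legal moves for Black: Kb2, Kb1, Ka1.
Black has 3 legal moves and is not in check → neither.

neither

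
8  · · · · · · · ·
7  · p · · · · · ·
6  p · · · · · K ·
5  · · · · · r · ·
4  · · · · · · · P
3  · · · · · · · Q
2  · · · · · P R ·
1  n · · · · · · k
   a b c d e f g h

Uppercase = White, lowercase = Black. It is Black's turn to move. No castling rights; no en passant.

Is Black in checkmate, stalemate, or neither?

Black to move; black king on h1.
In check: yes, from the white queen on h3.
King squares — g1: attacked by Rg2; g2: attacked by Qh3; h2: attacked by Rg2.
Legal moves for Black: none.
In check with no legal moves → checkmate.

checkmate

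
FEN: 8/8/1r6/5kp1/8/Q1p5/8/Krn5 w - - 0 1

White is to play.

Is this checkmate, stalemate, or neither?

White to move; white king on a1.
In check: yes, from the black rook on b1.
King squares — b1: attacked by Rb6; a2: attacked by Nc1; b2: attacked by Rb1.
Legal moves for White: none.
In check with no legal moves → checkmate.

checkmate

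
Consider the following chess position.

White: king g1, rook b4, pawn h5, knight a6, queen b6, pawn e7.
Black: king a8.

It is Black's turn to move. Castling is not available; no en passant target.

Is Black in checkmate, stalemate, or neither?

stalemate

Black to move; black king on a8.
In check: no.
King squares — a7: attacked by Qb6; b7: attacked by Qb6; b8: attacked by Na6.
Legal moves for Black: none.
Not in check and no legal moves → stalemate.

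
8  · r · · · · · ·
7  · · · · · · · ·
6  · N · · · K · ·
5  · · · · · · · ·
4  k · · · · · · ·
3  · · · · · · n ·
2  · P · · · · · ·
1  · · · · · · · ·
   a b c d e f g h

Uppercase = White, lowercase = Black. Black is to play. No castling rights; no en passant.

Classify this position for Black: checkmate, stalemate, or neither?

neither

Black to move; black king on a4.
In check: yes, from the white knight on b6.
Legal moves for Black: Kb5, Ka5, Kb4, Kb3, Rxb6+.
Black is in check but has 5 legal moves → neither.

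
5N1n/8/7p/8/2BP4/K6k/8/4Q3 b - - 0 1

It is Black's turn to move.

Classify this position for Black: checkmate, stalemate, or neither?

neither

Black to move; black king on h3.
In check: no.
Legal moves for Black: Nf7, Ng6, Kg4, Kh2, Kg2, h5.
Black has 6 legal moves and is not in check → neither.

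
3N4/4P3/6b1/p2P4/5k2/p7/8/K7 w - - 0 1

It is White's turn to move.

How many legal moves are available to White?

White to move; king on a1.
In check: no.
Legal moves: Nf7, Nb7, Ne6+, Nc6, Ka2, e8=Q, e8=R, e8=B, e8=N, d6.
Count: 10.

10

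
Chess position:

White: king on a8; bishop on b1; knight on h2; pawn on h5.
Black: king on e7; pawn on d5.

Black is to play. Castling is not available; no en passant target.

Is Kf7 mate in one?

After Kf7: white king on a8; in check: no.
White is not in check, so this cannot be checkmate.

no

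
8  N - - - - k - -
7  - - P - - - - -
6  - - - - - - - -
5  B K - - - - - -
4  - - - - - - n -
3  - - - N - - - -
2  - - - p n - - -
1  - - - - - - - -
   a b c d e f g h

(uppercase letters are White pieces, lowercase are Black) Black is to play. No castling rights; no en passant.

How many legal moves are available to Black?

Black to move; king on f8.
In check: no.
Legal moves: Kg8, Ke8, Kg7, Kf7, Ke7, Nh6, Nf6, Ne5, Ne3, Nh2, Nf2, Nf4, Nd4+, Ng3, Nc3+, Ng1, Nc1, d1=Q, d1=R, d1=B, d1=N.
Count: 21.

21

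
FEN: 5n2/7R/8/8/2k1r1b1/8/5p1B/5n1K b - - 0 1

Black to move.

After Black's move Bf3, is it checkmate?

yes

After Bf3: white king on h1; in check: yes, from the black bishop on f3.
King squares — g1: attacked by Pf2; g2: attacked by Bf3; h2: own bishop.
White has no legal moves → checkmate.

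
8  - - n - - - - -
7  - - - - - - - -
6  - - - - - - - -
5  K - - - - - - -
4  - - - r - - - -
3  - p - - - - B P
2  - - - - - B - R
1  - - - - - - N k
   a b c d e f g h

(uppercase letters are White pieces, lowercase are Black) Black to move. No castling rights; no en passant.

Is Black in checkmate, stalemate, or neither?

checkmate

Black to move; black king on h1.
In check: yes, from the white rook on h2.
King squares — g1: attacked by Bf2; g2: attacked by Rh2; h2: attacked by Bg3.
Legal moves for Black: none.
In check with no legal moves → checkmate.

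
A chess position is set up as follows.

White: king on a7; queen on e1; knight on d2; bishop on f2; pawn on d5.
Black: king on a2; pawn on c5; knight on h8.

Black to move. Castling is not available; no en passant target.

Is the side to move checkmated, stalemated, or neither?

neither

Black to move; black king on a2.
In check: no.
Legal moves for Black: Nf7, Ng6, Ka3, Kb2, c4.
Black has 5 legal moves and is not in check → neither.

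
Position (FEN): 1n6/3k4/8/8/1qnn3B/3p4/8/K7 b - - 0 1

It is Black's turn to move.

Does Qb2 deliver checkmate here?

yes

After Qb2: white king on a1; in check: yes, from the black queen on b2.
King squares — b1: attacked by Qb2; a2: attacked by Qb2; b2: attacked by Nc4.
White has no legal moves → checkmate.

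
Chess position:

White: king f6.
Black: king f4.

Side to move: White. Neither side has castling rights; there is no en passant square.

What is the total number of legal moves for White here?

White to move; king on f6.
In check: no.
Legal moves: Kg7, Kf7, Ke7, Kg6, Ke6.
Count: 5.

5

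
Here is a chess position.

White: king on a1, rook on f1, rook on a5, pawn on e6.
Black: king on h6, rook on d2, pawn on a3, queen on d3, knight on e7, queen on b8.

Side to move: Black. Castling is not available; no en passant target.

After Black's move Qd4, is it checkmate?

After Qd4: white king on a1; in check: yes, from the black queen on d4.
King squares — b1: attacked by Qb8; a2: attacked by Rd2; b2: attacked by Rd2.
White has no legal moves → checkmate.

yes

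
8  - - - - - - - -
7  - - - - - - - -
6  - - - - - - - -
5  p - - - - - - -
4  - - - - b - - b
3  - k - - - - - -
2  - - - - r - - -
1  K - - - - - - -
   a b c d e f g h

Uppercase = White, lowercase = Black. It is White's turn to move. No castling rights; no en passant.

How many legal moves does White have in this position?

0

White to move; king on a1.
In check: no.
Legal moves: none.
Count: 0.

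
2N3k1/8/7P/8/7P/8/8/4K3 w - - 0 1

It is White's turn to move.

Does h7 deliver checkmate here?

After h7: black king on g8; in check: yes, from the white pawn on h7.
Black has 5 legal replies: Kh8, Kf8, Kxh7, Kg7, Kf7.
In check but a legal move exists → not checkmate.

no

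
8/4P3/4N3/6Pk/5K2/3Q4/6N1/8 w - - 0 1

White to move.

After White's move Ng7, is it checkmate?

After Ng7: black king on h5; in check: yes, from the white knight on g7.
King squares — g4: attacked by Kf4; h4: attacked by Ng2; g5: attacked by Kf4; g6: attacked by Qd3; h6: attacked by Pg5.
Black has no legal moves → checkmate.

yes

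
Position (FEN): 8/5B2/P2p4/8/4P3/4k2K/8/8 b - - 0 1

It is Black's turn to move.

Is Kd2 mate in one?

After Kd2: white king on h3; in check: no.
White is not in check, so this cannot be checkmate.

no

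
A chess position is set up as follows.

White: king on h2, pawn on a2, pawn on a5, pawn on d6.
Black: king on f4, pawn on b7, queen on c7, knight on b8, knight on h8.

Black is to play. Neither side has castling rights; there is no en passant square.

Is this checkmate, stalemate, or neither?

neither

Black to move; black king on f4.
In check: no.
Legal moves for Black include: Nf7, Ng6, Nd7, Nc6, Na6, Qd8, Qc8, Qh7+, Qg7, Qf7, Qe7, Qd7, Qxd6, Qc6, Qb6, Qc5, Qxa5, Qc4, ... (list truncated; more exist).
Black has legal moves and is not in check → neither.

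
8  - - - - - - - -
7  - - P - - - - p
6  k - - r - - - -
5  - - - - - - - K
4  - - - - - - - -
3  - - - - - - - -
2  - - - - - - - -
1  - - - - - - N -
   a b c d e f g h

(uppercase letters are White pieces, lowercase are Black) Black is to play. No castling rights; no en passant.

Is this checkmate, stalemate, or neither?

Black to move; black king on a6.
In check: no.
Legal moves for Black include: Rd8, Rd7, Rh6+, Rg6, Rf6, Re6, Rc6, Rb6, Rd5+, Rd4, Rd3, Rd2, Rd1, Kb7, Ka7, Kb6, Kb5, Ka5, ... (list truncated; more exist).
Black has legal moves and is not in check → neither.

neither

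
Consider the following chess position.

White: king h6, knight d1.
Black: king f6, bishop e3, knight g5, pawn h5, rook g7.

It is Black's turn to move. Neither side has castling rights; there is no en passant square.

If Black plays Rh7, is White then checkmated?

After Rh7: white king on h6; in check: yes, from the black rook on h7.
King squares — g5: attacked by Be3; h5: attacked by Rh7; g6: attacked by Kf6; g7: attacked by Kf6; h7: attacked by Ng5.
White has no legal moves → checkmate.

yes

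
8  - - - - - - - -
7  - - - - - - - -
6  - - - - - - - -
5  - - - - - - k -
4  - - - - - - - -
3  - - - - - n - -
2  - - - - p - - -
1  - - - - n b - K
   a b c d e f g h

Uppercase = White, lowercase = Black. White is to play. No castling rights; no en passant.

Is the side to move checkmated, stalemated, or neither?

White to move; white king on h1.
In check: no.
King squares — g1: attacked by Nf3; g2: attacked by Ne1; h2: attacked by Nf3.
Legal moves for White: none.
Not in check and no legal moves → stalemate.

stalemate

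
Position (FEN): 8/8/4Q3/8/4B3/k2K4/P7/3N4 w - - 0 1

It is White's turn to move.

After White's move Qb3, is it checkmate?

yes

After Qb3: black king on a3; in check: yes, from the white queen on b3.
King squares — a2: attacked by Qb3; b2: attacked by Nd1; b3: attacked by Pa2; a4: attacked by Qb3; b4: attacked by Qb3.
Black has no legal moves → checkmate.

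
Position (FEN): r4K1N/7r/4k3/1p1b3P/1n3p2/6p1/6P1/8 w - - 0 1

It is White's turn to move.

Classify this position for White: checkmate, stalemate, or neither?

White to move; white king on f8.
In check: yes, from the black rook on a8.
King squares — e7: attacked by Ke6; f7: attacked by Ke6; g7: attacked by Rh7; e8: attacked by Ra8; g8: attacked by Ra8.
Legal moves for White: none.
In check with no legal moves → checkmate.

checkmate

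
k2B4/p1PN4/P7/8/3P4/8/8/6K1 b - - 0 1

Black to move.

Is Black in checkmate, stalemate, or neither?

Black to move; black king on a8.
In check: no.
King squares — a7: own pawn; b7: attacked by Pa6; b8: attacked by Pc7.
Legal moves for Black: none.
Not in check and no legal moves → stalemate.

stalemate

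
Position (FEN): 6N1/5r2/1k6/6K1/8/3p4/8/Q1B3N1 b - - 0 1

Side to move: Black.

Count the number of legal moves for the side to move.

Black to move; king on b6.
In check: no.
Legal moves: Rf8, Rh7, Rg7+, Re7, Rd7, Rc7, Rb7, Ra7, Rf6, Rf5+, Rf4, Rf3, Rf2, Rf1, Kc7, Kb7, Kc6, Kc5, Kb5, d2.
Count: 20.

20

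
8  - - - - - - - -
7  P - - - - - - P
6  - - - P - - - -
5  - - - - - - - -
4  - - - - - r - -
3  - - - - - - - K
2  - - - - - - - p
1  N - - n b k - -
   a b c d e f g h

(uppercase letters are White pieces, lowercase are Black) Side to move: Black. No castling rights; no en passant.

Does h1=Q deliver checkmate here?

yes

After h1=Q: white king on h3; in check: yes, from the black queen on h1.
King squares — g2: attacked by Kf1; h2: attacked by Qh1; g3: attacked by Be1; g4: attacked by Rf4; h4: attacked by Be1.
White has no legal moves → checkmate.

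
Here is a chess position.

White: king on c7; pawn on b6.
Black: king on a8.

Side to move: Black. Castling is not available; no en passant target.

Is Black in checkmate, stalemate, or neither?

Black to move; black king on a8.
In check: no.
King squares — a7: attacked by Pb6; b7: attacked by Kc7; b8: attacked by Kc7.
Legal moves for Black: none.
Not in check and no legal moves → stalemate.

stalemate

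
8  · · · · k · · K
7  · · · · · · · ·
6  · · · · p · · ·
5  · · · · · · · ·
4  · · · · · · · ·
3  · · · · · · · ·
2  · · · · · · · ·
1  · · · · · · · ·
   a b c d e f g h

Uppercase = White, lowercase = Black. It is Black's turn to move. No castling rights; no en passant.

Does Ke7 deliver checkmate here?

no

After Ke7: white king on h8; in check: no.
White is not in check, so this cannot be checkmate.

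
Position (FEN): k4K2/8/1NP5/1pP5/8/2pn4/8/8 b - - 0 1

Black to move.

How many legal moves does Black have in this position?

Black to move; king on a8.
In check: yes, from the white knight on b6.
Legal moves: Kb8, Ka7.
Count: 2.

2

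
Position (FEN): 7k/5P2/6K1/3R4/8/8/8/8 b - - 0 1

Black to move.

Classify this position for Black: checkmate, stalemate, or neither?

Black to move; black king on h8.
In check: no.
King squares — g7: attacked by Kg6; h7: attacked by Kg6; g8: attacked by Pf7.
Legal moves for Black: none.
Not in check and no legal moves → stalemate.

stalemate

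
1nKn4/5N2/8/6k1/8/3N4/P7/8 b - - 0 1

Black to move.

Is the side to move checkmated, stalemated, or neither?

neither

Black to move; black king on g5.
In check: yes, from the white knight on f7.
Legal moves for Black: Kg6, Kf6, Kh5, Kf5, Kh4, Kg4, Nxf7.
Black is in check but has 7 legal moves → neither.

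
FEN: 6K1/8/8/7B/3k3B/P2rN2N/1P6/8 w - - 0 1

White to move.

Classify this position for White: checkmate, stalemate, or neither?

neither

White to move; white king on g8.
In check: no.
Legal moves for White include: Kh8, Kf8, Kh7, Kg7, Kf7, Be8, Bf7, Bg6, Bg4, Bf3, Be2, Bd1, Bd8, Be7, Bf6+, Bg5, Bg3, Bf2, ... (list truncated; more exist).
White has legal moves and is not in check → neither.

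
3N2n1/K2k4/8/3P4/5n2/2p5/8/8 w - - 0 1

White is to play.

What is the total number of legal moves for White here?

10

White to move; king on a7.
In check: no.
Legal moves: Nf7, Nb7, Ne6, Nc6, Kb8, Ka8, Kb7, Kb6, Ka6, d6.
Count: 10.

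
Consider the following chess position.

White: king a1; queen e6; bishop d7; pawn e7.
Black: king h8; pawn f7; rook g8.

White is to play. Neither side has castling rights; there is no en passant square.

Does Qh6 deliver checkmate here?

yes

After Qh6: black king on h8; in check: yes, from the white queen on h6.
King squares — g7: attacked by Qh6; h7: attacked by Qh6; g8: own rook.
Black has no legal moves → checkmate.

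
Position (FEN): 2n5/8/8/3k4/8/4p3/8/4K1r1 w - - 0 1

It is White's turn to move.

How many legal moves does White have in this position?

1

White to move; king on e1.
In check: yes, from the black rook on g1.
Legal moves: Ke2.
Count: 1.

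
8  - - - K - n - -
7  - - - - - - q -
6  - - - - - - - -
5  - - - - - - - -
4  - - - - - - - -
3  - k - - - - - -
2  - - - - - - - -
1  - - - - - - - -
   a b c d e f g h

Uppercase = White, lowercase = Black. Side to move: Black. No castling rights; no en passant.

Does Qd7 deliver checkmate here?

After Qd7: white king on d8; in check: yes, from the black queen on d7.
King squares — c7: attacked by Qd7; d7: attacked by Nf8; e7: attacked by Qd7; c8: attacked by Qd7; e8: attacked by Qd7.
White has no legal moves → checkmate.

yes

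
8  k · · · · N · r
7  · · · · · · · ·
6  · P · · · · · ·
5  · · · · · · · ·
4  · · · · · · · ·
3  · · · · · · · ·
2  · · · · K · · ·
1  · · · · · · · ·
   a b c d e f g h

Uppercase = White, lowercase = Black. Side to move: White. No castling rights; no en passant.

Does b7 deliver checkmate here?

no

After b7: black king on a8; in check: yes, from the white pawn on b7.
Black has 3 legal replies: Kb8, Kxb7, Ka7.
In check but a legal move exists → not checkmate.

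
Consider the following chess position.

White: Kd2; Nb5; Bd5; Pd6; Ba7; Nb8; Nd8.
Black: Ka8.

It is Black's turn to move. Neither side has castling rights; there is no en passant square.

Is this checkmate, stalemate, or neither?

checkmate

Black to move; black king on a8.
In check: yes, from the white bishop on d5.
King squares — a7: attacked by Nb5; b7: attacked by Bd5; b8: attacked by Ba7.
Legal moves for Black: none.
In check with no legal moves → checkmate.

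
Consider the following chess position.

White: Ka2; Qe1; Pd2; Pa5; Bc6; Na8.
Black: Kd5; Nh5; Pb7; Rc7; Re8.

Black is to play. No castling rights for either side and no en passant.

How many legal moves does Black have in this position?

Black to move; king on d5.
In check: yes, from the white bishop on c6.
Legal moves: Kd6, Kxc6, Kc5, Kd4, Kc4, Rxc6, bxc6.
Count: 7.

7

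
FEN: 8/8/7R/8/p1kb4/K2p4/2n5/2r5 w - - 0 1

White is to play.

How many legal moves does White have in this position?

2

White to move; king on a3.
In check: yes, from the black knight on c2.
Legal moves: Kxa4, Ka2.
Count: 2.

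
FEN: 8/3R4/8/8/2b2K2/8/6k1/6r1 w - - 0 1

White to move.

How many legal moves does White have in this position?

20

White to move; king on f4.
In check: no.
Legal moves: Rd8, Rh7, Rg7+, Rf7, Re7, Rc7, Rb7, Ra7, Rd6, Rd5, Rd4, Rd3, Rd2+, Rd1, Kg5, Kf5, Ke5, Kg4, Ke4, Ke3.
Count: 20.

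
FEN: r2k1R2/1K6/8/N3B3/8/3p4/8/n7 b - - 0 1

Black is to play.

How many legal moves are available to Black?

2

Black to move; king on d8.
In check: yes, from the white rook on f8.
Legal moves: Ke7, Kd7.
Count: 2.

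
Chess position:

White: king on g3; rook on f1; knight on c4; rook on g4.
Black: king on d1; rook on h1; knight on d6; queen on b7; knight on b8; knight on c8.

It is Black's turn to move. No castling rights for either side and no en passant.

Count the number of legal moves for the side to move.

3

Black to move; king on d1.
In check: yes, from the white rook on f1.
Legal moves: Ke2, Kc2, Rxf1.
Count: 3.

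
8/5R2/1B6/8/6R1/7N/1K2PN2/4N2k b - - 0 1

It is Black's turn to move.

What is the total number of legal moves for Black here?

1

Black to move; king on h1.
In check: yes, from the white knight on f2.
Legal moves: Kh2.
Count: 1.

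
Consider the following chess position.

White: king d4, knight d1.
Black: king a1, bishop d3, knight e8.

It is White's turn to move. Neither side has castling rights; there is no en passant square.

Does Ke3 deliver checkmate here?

no

After Ke3: black king on a1; in check: no.
Black is not in check, so this cannot be checkmate.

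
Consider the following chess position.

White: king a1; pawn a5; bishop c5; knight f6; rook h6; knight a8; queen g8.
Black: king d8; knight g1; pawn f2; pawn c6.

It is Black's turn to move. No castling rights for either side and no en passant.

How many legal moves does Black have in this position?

Black to move; king on d8.
In check: yes, from the white queen on g8.
Legal moves: none.
Count: 0.

0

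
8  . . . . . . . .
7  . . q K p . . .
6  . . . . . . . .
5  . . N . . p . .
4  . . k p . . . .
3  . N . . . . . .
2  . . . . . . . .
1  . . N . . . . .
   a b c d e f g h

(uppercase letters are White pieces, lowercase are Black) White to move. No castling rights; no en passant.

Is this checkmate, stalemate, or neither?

White to move; white king on d7.
In check: yes, from the black queen on c7.
Legal moves for White: Ke8, Kxc7, Ke6.
White is in check but has 3 legal moves → neither.

neither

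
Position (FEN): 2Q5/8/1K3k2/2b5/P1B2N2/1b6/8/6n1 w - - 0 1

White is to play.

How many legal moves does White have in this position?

White to move; king on b6.
In check: yes, from the black bishop on c5.
Legal moves: Kc7, Kb7, Kc6, Ka6, Kxc5, Kb5, Ka5, Qxc5.
Count: 8.

8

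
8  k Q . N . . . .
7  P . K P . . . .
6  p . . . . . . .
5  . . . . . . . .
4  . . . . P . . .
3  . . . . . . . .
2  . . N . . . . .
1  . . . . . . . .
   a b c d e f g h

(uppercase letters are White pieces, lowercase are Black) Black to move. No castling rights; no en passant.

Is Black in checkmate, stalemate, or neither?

Black to move; black king on a8.
In check: yes, from the white queen on b8.
King squares — a7: attacked by Qb8; b7: attacked by Kc7; b8: attacked by Pa7.
Legal moves for Black: none.
In check with no legal moves → checkmate.

checkmate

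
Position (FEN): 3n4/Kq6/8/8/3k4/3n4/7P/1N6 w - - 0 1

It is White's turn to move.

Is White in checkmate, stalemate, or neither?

checkmate

White to move; white king on a7.
In check: yes, from the black queen on b7.
King squares — a6: attacked by Qb7; b6: attacked by Qb7; b7: attacked by Nd8; a8: attacked by Qb7; b8: attacked by Qb7.
Legal moves for White: none.
In check with no legal moves → checkmate.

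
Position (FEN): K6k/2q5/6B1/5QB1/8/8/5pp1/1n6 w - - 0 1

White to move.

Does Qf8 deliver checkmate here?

After Qf8: black king on h8; in check: yes, from the white queen on f8.
King squares — g7: attacked by Qf8; h7: attacked by Bg6; g8: attacked by Qf8.
Black has no legal moves → checkmate.

yes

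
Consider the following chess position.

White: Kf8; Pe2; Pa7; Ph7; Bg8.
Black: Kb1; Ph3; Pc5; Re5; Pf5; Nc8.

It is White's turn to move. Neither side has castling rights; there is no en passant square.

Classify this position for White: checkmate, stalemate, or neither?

White to move; white king on f8.
In check: no.
Legal moves for White: Bf7, Be6, Bd5, Bc4, Bb3, Ba2+, Kg7, Kf7, h8=Q, h8=R, h8=B, h8=N, a8=Q, a8=R, a8=B, a8=N, e3, e4.
White has 18 legal moves and is not in check → neither.

neither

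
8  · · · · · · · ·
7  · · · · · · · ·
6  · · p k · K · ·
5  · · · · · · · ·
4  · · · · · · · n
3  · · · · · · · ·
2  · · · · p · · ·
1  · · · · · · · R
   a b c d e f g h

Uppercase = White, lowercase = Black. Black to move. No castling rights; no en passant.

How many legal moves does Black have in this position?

13

Black to move; king on d6.
In check: no.
Legal moves: Kd7, Kc7, Kd5, Kc5, Ng6, Nf5, Nf3, Ng2, c5, e1=Q, e1=R, e1=B, e1=N.
Count: 13.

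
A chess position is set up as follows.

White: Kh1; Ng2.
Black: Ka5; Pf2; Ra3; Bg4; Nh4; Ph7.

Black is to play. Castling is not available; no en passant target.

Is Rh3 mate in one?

yes

After Rh3: white king on h1; in check: yes, from the black rook on h3.
King squares — g1: attacked by Pf2; g2: own knight; h2: attacked by Rh3.
White has no legal moves → checkmate.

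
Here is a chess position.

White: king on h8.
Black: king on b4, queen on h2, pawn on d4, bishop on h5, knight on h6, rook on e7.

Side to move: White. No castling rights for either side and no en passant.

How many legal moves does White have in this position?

White to move; king on h8.
In check: no.
Legal moves: none.
Count: 0.

0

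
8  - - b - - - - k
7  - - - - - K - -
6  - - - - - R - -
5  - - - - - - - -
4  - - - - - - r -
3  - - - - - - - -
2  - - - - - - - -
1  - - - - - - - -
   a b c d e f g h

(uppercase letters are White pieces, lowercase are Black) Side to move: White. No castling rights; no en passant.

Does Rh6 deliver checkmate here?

After Rh6: black king on h8; in check: yes, from the white rook on h6.
King squares — g7: attacked by Kf7; h7: attacked by Rh6; g8: attacked by Kf7.
Black has no legal moves → checkmate.

yes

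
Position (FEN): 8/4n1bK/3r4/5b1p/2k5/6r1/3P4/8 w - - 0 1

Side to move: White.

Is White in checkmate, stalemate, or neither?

checkmate

White to move; white king on h7.
In check: yes, from the black bishop on f5.
King squares — g6: attacked by Rg3; h6: attacked by Rd6; g7: attacked by Rg3; g8: attacked by Ne7; h8: attacked by Bg7.
Legal moves for White: none.
In check with no legal moves → checkmate.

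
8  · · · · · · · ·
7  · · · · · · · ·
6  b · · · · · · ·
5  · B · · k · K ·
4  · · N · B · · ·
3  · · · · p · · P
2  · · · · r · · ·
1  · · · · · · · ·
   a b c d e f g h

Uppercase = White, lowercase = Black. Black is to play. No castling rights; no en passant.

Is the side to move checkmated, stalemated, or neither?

Black to move; black king on e5.
In check: yes, from the white knight on c4.
King squares — d4: available; e4: available; f4: attacked by Kg5; d5: attacked by Be4; f5: attacked by Be4; d6: attacked by Nc4; e6: available; f6: attacked by Kg5.
Legal moves for Black: Ke6, Kxe4, Kd4.
Black is in check but has 3 legal moves → neither.

neither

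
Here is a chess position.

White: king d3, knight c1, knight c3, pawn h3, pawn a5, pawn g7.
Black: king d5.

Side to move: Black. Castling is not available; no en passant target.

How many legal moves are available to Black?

Black to move; king on d5.
In check: yes, from the white knight on c3.
Legal moves: Ke6, Kd6, Kc6, Ke5, Kc5.
Count: 5.

5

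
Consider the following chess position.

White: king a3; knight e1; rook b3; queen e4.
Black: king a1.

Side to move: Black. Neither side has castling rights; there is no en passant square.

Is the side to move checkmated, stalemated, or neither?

stalemate

Black to move; black king on a1.
In check: no.
King squares — b1: attacked by Rb3; a2: attacked by Ka3; b2: attacked by Ka3.
Legal moves for Black: none.
Not in check and no legal moves → stalemate.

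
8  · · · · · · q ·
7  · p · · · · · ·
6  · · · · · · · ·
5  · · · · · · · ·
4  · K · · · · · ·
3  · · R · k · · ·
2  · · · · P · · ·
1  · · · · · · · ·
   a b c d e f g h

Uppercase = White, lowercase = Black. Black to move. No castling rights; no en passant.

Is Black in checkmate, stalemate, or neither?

neither

Black to move; black king on e3.
In check: yes, from the white rook on c3.
King squares — d2: available; e2: available; f2: available; d3: attacked by Pe2; f3: attacked by Pe2; d4: available; e4: available; f4: available.
Legal moves for Black: Kf4, Ke4, Kd4, Kf2, Kxe2, Kd2.
Black is in check but has 6 legal moves → neither.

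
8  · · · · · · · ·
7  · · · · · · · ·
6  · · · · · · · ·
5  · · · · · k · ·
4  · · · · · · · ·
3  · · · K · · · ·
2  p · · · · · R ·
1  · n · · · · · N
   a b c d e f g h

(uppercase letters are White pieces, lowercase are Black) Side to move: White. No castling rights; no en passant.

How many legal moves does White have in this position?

21

White to move; king on d3.
In check: no.
Legal moves: Kd4, Kc4, Ke3, Ke2, Kc2, Rg8, Rg7, Rg6, Rg5+, Rg4, Rg3, Rh2, Rf2+, Re2, Rd2, Rc2, Rb2, Rxa2, Rg1, Ng3+, Nf2.
Count: 21.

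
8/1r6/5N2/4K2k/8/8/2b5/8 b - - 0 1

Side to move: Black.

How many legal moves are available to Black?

4

Black to move; king on h5.
In check: yes, from the white knight on f6.
Legal moves: Kh6, Kg6, Kg5, Kh4.
Count: 4.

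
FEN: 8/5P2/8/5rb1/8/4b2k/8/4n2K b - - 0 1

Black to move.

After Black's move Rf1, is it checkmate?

After Rf1: white king on h1; in check: yes, from the black rook on f1.
King squares — g1: attacked by Rf1; g2: attacked by Ne1; h2: attacked by Kh3.
White has no legal moves → checkmate.

yes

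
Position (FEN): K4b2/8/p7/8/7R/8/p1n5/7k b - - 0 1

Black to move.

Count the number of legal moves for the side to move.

2

Black to move; king on h1.
In check: yes, from the white rook on h4.
Legal moves: Kg2, Kg1.
Count: 2.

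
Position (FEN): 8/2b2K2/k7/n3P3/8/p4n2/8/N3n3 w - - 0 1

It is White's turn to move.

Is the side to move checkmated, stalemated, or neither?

White to move; white king on f7.
In check: no.
Legal moves for White: Kg8, Kf8, Ke8, Kg7, Ke7, Kg6, Kf6, Ke6, Nb3, Nc2, e6.
White has 11 legal moves and is not in check → neither.

neither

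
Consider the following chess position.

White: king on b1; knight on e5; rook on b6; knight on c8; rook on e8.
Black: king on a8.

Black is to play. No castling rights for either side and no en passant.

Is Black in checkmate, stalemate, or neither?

stalemate

Black to move; black king on a8.
In check: no.
King squares — a7: attacked by Nc8; b7: attacked by Rb6; b8: attacked by Rb6.
Legal moves for Black: none.
Not in check and no legal moves → stalemate.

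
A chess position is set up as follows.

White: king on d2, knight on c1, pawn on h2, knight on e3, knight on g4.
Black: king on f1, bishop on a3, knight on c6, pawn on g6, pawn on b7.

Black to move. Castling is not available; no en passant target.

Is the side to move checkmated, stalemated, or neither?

neither

Black to move; black king on f1.
In check: yes, from the white knight on e3.
King squares — e1: attacked by Kd2; g1: available; e2: attacked by Nc1; f2: attacked by Ng4; g2: attacked by Ne3.
Legal moves for Black: Kg1.
Black is in check but has 1 legal move → neither.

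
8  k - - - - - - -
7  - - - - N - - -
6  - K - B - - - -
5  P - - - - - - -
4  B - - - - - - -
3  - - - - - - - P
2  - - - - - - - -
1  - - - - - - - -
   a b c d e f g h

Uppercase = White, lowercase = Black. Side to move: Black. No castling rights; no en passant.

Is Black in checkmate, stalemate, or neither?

stalemate

Black to move; black king on a8.
In check: no.
King squares — a7: attacked by Kb6; b7: attacked by Kb6; b8: attacked by Bd6.
Legal moves for Black: none.
Not in check and no legal moves → stalemate.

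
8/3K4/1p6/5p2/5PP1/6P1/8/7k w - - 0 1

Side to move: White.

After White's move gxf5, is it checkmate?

no

After gxf5: black king on h1; in check: no.
Black is not in check, so this cannot be checkmate.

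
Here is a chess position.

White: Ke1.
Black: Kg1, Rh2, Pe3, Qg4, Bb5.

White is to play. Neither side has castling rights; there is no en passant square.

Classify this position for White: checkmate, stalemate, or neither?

stalemate

White to move; white king on e1.
In check: no.
King squares — d1: attacked by Qg4; f1: attacked by Kg1; d2: attacked by Rh2; e2: attacked by Rh2; f2: attacked by Kg1.
Legal moves for White: none.
Not in check and no legal moves → stalemate.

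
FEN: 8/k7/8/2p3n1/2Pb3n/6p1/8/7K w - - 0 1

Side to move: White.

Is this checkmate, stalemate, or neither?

stalemate

White to move; white king on h1.
In check: no.
King squares — g1: attacked by Bd4; g2: attacked by Nh4; h2: attacked by Pg3.
Legal moves for White: none.
Not in check and no legal moves → stalemate.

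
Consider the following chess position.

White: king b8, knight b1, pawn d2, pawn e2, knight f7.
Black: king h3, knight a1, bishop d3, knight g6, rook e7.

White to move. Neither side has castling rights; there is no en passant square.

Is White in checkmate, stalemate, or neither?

neither

White to move; white king on b8.
In check: no.
Legal moves for White: Kc8, Ka8, Nh8, Nd8, Nh6, Nd6, Ng5+, Ne5, Nc3, Na3, exd3, e3, e4.
White has 13 legal moves and is not in check → neither.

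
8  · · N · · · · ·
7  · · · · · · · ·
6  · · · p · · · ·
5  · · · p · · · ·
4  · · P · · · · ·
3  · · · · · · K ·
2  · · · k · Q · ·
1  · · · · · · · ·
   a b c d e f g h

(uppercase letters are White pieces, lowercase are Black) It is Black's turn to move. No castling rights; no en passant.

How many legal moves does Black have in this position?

Black to move; king on d2.
In check: yes, from the white queen on f2.
Legal moves: Kd3, Kc3, Kd1, Kc1.
Count: 4.

4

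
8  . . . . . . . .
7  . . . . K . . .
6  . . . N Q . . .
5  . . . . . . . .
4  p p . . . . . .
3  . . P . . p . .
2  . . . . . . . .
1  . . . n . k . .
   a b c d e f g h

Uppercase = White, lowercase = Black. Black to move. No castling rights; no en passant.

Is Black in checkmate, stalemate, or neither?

neither

Black to move; black king on f1.
In check: no.
Legal moves for Black: Kg2, Kf2, Kg1, Ne3, Nxc3, Nf2, Nb2, bxc3, b3, a3, f2.
Black has 11 legal moves and is not in check → neither.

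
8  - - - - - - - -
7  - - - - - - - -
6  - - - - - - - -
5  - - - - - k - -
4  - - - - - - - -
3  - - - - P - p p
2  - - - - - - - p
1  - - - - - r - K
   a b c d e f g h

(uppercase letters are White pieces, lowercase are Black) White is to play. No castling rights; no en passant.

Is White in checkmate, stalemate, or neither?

checkmate

White to move; white king on h1.
In check: yes, from the black rook on f1.
King squares — g1: attacked by Rf1; g2: attacked by Ph3; h2: attacked by Pg3.
Legal moves for White: none.
In check with no legal moves → checkmate.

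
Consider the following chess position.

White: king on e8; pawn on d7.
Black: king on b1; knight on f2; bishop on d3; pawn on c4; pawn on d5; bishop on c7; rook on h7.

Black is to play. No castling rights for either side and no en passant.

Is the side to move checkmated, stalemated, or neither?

neither

Black to move; black king on b1.
In check: no.
Legal moves for Black include: Rh8+, Rg7, Rf7, Re7+, Rxd7, Rh6, Rh5, Rh4, Rh3, Rh2, Rh1, Bd8, Bb8, Bd6, Bb6, Be5, Ba5, Bf4, ... (list truncated; more exist).
Black has legal moves and is not in check → neither.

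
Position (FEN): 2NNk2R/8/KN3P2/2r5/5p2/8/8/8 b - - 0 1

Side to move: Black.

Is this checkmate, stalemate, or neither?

checkmate

Black to move; black king on e8.
In check: yes, from the white rook on h8.
King squares — d7: attacked by Nb6; e7: attacked by Pf6; f7: attacked by Nd8; d8: attacked by Rh8; f8: attacked by Rh8.
Legal moves for Black: none.
In check with no legal moves → checkmate.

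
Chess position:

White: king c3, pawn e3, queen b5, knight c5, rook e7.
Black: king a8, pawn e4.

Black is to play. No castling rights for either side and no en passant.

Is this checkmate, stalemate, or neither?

Black to move; black king on a8.
In check: no.
King squares — a7: attacked by Re7; b7: attacked by Qb5; b8: attacked by Qb5.
Legal moves for Black: none.
Not in check and no legal moves → stalemate.

stalemate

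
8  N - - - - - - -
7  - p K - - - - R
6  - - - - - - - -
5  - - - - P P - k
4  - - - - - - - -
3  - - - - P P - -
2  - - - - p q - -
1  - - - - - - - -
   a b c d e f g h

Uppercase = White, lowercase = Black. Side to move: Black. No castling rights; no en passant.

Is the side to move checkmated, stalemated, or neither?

neither

Black to move; black king on h5.
In check: yes, from the white rook on h7.
King squares — g4: attacked by Pf3; h4: attacked by Rh7; g5: available; g6: attacked by Pf5; h6: attacked by Rh7.
Legal moves for Black: Kg5.
Black is in check but has 1 legal move → neither.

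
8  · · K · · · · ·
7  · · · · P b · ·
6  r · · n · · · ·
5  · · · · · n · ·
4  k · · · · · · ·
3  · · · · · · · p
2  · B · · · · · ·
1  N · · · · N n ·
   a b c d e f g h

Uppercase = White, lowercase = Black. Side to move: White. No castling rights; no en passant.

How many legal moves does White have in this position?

4

White to move; king on c8.
In check: yes, from the black knight on d6.
Legal moves: Kd8, Kb8, Kd7, Kc7.
Count: 4.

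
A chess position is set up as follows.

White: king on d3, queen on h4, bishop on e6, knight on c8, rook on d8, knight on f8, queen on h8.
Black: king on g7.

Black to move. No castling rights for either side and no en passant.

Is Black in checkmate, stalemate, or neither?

checkmate

Black to move; black king on g7.
In check: yes, from the white queen on h8.
King squares — f6: attacked by Qh4; g6: attacked by Nf8; h6: attacked by Qh4; f7: attacked by Be6; h7: attacked by Qh4; f8: attacked by Rd8; g8: attacked by Be6; h8: attacked by Qh4.
Legal moves for Black: none.
In check with no legal moves → checkmate.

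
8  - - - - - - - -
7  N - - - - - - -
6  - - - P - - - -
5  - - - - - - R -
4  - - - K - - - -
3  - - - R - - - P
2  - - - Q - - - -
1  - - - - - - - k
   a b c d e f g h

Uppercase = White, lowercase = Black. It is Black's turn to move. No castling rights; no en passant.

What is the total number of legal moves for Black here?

Black to move; king on h1.
In check: no.
Legal moves: none.
Count: 0.

0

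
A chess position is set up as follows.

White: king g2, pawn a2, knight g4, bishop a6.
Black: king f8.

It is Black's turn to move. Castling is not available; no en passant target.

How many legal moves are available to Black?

Black to move; king on f8.
In check: no.
Legal moves: Kg8, Ke8, Kg7, Kf7, Ke7.
Count: 5.

5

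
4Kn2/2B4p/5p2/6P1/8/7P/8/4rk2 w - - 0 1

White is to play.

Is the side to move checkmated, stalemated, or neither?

White to move; white king on e8.
In check: yes, from the black rook on e1.
Legal moves for White: Kxf8, Kd8, Kf7, Be5.
White is in check but has 4 legal moves → neither.

neither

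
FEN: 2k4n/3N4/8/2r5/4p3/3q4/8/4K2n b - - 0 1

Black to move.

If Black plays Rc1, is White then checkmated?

After Rc1: white king on e1; in check: yes, from the black rook on c1.
King squares — d1: attacked by Rc1; f1: attacked by Rc1; d2: attacked by Qd3; e2: attacked by Qd3; f2: attacked by Nh1.
White has no legal moves → checkmate.

yes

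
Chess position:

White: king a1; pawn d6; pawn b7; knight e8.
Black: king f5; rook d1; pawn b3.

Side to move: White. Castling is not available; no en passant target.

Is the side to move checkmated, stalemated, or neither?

neither

White to move; white king on a1.
In check: yes, from the black rook on d1.
Legal moves for White: Kb2.
White is in check but has 1 legal move → neither.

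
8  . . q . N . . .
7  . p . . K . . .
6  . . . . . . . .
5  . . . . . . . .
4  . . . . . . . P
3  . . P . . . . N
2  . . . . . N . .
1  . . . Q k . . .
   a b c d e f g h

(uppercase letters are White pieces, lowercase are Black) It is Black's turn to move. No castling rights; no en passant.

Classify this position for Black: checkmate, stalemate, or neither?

Black to move; black king on e1.
In check: yes, from the white queen on d1.
King squares — d1: attacked by Nf2; f1: attacked by Qd1; d2: attacked by Qd1; e2: attacked by Qd1; f2: attacked by Nh3.
Legal moves for Black: none.
In check with no legal moves → checkmate.

checkmate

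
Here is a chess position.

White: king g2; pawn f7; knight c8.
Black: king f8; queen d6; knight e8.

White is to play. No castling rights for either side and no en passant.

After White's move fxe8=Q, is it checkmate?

no

After fxe8=Q: black king on f8; in check: yes, from the white queen on e8.
Black has 2 legal replies: Kxe8, Kg7.
In check but a legal move exists → not checkmate.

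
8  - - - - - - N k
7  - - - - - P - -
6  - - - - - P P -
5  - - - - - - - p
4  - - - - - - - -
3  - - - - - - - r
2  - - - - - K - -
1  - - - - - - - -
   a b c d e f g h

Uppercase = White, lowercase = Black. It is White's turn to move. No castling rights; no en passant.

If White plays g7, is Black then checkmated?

After g7: black king on h8; in check: yes, from the white pawn on g7.
Black has 1 legal reply: Kh7.
In check but a legal move exists → not checkmate.

no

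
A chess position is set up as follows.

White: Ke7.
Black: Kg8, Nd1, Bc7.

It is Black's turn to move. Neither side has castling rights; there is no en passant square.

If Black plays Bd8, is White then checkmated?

no

After Bd8: white king on e7; in check: yes, from the black bishop on d8.
White has 5 legal replies: Ke8, Kxd8, Kd7, Ke6, Kd6.
In check but a legal move exists → not checkmate.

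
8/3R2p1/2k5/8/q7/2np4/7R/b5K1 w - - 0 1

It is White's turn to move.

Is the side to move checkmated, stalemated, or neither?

White to move; white king on g1.
In check: no.
Legal moves for White include: Rd8, Rxg7, Rf7, Re7, Rc7+, Rb7, Ra7, Rd6+, Rd5, Rd4, Rxd3, Rh8, Rh7, Rh6+, Rh5, Rh4, Rh3, Rg2, ... (list truncated; more exist).
White has legal moves and is not in check → neither.

neither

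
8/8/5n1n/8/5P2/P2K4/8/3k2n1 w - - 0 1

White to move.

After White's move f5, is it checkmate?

no

After f5: black king on d1; in check: no.
Black is not in check, so this cannot be checkmate.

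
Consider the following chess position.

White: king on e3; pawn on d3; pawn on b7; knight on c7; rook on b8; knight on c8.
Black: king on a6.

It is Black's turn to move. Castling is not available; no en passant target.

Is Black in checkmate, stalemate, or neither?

neither

Black to move; black king on a6.
In check: yes, from the white knight on c7.
King squares — a5: available; b5: attacked by Nc7; b6: attacked by Nc8; a7: attacked by Nc8; b7: attacked by Rb8.
Legal moves for Black: Ka5.
Black is in check but has 1 legal move → neither.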